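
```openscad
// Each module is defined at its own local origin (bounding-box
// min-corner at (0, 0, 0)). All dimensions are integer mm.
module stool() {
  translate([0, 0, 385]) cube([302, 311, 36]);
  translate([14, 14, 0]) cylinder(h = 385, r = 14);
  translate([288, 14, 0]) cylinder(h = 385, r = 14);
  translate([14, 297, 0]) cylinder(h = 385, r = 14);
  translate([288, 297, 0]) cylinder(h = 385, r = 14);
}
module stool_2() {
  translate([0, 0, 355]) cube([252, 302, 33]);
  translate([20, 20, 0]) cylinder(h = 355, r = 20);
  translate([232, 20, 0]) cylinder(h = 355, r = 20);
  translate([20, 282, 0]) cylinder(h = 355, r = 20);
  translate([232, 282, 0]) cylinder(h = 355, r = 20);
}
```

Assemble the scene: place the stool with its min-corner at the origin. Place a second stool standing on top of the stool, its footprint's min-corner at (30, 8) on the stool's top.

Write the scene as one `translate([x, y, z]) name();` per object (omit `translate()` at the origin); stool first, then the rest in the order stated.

stool();
translate([30, 8, 421]) stool_2();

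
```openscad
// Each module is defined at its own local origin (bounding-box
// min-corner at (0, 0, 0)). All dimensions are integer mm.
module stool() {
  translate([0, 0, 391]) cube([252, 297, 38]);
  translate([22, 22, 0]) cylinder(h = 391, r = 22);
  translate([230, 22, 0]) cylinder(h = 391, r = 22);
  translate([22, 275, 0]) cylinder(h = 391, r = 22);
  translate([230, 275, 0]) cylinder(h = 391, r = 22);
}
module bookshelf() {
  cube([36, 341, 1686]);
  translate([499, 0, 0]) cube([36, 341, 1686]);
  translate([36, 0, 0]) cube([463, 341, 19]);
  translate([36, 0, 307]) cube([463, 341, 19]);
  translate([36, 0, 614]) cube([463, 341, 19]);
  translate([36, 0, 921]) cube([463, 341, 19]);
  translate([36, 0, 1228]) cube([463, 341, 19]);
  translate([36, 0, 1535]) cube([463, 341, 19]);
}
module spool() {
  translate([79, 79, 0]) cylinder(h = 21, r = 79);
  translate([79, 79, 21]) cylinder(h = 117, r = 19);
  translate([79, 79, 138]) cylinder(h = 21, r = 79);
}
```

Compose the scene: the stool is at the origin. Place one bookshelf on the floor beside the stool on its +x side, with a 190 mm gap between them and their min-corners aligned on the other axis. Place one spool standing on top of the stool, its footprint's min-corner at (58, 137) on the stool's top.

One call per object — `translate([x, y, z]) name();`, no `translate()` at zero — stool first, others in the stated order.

stool();
translate([442, 0, 0]) bookshelf();
translate([58, 137, 429]) spool();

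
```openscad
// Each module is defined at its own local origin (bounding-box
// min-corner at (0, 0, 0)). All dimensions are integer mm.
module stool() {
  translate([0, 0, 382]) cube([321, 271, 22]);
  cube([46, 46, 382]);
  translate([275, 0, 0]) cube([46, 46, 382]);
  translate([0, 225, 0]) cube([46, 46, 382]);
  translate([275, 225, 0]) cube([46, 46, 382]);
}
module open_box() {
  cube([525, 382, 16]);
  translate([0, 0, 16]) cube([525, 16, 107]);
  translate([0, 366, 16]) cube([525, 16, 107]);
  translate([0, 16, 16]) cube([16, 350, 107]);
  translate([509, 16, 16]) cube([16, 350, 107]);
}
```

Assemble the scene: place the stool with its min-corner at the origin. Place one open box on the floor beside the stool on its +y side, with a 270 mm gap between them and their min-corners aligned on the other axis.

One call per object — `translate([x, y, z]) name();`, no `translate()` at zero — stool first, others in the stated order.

stool();
translate([0, 541, 0]) open_box();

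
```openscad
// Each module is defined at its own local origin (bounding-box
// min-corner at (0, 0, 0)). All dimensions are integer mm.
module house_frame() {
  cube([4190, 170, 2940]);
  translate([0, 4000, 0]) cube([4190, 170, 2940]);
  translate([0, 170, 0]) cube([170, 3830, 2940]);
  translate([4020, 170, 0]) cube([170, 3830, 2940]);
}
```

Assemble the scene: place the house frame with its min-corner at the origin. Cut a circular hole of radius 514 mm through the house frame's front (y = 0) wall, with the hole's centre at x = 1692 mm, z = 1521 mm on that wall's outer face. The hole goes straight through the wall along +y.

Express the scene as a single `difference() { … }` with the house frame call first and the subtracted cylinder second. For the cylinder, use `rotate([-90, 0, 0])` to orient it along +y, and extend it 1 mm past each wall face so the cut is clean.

difference() {
  house_frame();
  translate([1692, -1, 1521]) rotate([-90, 0, 0]) cylinder(h = 172, r = 514);
}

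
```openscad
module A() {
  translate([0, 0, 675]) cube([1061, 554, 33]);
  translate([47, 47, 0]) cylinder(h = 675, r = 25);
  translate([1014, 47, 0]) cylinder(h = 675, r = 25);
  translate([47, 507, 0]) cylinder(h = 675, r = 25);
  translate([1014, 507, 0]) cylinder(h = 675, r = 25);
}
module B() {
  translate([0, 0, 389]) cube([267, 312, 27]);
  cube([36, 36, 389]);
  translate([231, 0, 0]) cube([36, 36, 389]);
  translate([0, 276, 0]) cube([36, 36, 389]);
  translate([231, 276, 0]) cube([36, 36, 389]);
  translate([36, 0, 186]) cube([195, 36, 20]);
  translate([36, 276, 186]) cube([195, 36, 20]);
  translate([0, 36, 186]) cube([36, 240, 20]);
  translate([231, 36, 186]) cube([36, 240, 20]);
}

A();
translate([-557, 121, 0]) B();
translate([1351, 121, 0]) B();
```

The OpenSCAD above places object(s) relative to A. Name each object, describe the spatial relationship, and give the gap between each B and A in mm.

Each stool's nearest face is 290 mm from the table's bounding box.

A is a table. B is a stool. Two stools sit around the table at the −x, +x sides. The gap between each stool and the table is 290 mm.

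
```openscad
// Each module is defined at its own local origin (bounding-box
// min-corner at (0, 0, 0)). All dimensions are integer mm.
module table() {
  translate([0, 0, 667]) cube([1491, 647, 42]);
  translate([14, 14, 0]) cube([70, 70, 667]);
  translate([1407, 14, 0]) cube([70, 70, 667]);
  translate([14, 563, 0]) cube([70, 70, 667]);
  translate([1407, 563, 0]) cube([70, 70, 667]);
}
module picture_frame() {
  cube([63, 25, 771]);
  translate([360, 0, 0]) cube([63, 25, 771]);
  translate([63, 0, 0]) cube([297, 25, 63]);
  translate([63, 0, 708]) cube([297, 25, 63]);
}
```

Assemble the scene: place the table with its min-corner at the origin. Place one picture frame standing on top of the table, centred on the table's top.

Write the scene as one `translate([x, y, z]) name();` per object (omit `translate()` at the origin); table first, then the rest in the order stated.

table();
translate([534, 311, 709]) picture_frame();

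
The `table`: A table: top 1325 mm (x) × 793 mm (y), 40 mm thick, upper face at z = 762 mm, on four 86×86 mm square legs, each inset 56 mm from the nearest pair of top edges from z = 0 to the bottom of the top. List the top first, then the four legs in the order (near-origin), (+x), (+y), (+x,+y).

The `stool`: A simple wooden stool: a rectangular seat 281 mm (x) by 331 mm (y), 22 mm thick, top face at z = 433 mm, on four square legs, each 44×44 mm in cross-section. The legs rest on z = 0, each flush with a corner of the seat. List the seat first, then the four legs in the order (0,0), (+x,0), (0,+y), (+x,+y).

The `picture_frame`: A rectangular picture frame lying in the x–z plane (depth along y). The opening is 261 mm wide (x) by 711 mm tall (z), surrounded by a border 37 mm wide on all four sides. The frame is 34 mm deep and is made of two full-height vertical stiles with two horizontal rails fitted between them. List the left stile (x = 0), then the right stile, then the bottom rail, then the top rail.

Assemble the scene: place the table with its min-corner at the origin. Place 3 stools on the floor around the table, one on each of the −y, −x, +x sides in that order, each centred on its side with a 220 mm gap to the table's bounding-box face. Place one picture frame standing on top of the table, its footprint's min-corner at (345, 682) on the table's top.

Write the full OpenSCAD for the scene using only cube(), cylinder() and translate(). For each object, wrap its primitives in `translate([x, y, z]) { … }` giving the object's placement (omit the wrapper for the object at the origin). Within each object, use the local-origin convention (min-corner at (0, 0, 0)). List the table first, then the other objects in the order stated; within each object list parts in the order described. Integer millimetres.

translate([0, 0, 722]) cube([1325, 793, 40]);
translate([56, 56, 0]) cube([86, 86, 722]);
translate([1183, 56, 0]) cube([86, 86, 722]);
translate([56, 651, 0]) cube([86, 86, 722]);
translate([1183, 651, 0]) cube([86, 86, 722]);
translate([522, -551, 0]) {
  translate([0, 0, 411]) cube([281, 331, 22]);
  cube([44, 44, 411]);
  translate([237, 0, 0]) cube([44, 44, 411]);
  translate([0, 287, 0]) cube([44, 44, 411]);
  translate([237, 287, 0]) cube([44, 44, 411]);
}
translate([-501, 231, 0]) {
  translate([0, 0, 411]) cube([281, 331, 22]);
  cube([44, 44, 411]);
  translate([237, 0, 0]) cube([44, 44, 411]);
  translate([0, 287, 0]) cube([44, 44, 411]);
  translate([237, 287, 0]) cube([44, 44, 411]);
}
translate([1545, 231, 0]) {
  translate([0, 0, 411]) cube([281, 331, 22]);
  cube([44, 44, 411]);
  translate([237, 0, 0]) cube([44, 44, 411]);
  translate([0, 287, 0]) cube([44, 44, 411]);
  translate([237, 287, 0]) cube([44, 44, 411]);
}
translate([345, 682, 762]) {
  cube([37, 34, 785]);
  translate([298, 0, 0]) cube([37, 34, 785]);
  translate([37, 0, 0]) cube([261, 34, 37]);
  translate([37, 0, 748]) cube([261, 34, 37]);
}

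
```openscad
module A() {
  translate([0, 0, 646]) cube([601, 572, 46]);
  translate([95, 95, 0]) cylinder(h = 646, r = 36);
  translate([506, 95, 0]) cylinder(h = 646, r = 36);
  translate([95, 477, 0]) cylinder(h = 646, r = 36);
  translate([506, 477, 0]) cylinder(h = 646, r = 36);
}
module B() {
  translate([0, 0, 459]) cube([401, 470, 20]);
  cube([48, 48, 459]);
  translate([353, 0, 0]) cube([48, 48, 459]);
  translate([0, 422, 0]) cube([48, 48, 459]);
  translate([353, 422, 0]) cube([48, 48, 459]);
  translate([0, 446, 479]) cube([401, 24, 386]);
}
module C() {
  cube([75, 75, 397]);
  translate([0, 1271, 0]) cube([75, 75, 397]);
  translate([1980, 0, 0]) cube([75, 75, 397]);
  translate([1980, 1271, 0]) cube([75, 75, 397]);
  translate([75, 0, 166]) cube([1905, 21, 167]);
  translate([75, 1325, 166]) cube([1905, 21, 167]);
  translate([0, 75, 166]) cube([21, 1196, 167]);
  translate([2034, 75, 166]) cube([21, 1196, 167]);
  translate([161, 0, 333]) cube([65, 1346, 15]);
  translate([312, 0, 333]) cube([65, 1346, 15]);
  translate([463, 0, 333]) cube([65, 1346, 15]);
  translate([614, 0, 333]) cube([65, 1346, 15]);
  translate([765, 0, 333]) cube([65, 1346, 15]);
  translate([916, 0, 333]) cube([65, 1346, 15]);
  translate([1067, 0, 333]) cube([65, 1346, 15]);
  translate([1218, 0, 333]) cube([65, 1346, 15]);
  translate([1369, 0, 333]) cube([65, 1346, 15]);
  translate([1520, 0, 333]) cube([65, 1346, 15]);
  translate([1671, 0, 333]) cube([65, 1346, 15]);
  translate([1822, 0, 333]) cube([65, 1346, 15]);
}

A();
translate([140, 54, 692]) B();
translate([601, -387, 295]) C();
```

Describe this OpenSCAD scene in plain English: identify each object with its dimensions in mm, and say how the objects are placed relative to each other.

A is a table: top 601 mm (x) × 572 mm (y), 46 mm thick, upper face at z = 692 mm, on four round legs of 72 mm diameter, each leg's bounding box inset 59 mm from the nearest pair of top edges, running from z = 0 to the bottom of the top.

B is a chair. The seat is a 401×470×20 mm slab with its top at z = 479 mm, on four 48×48 mm corner legs (flush with the seat edges, standing on z = 0). A flat backrest 24 mm thick, 386 mm tall, spans the full seat width and rises from the seat top along its +y edge, rear face flush with the rear of the seat.

C is a bed frame 2055 mm long (x) by 1346 mm wide (y). Four 75×75 mm corner posts, 397 mm tall, at the corners of the footprint. Four rails of 21 mm thickness and 167 mm height run between adjacent posts with their undersides at z = 166 mm, their outer faces flush with the outside of the frame (the two x-running rails run between the posts' inner faces; the two y-running rails run between the posts' inner faces). 12 slats, each 65 mm wide (x) and 15 mm thick, lie across the top of the two x-running rails, running the full 1346 mm width of the frame in y; the slats are evenly spaced along x between the inner faces of the end posts with equal gaps (rounded down to the nearest mm) at the −x end and between each pair — any rounding remainder accumulates at the +x end.

The chair is on top of the table. The bed frame is beside the table with their tops flush at z = 692.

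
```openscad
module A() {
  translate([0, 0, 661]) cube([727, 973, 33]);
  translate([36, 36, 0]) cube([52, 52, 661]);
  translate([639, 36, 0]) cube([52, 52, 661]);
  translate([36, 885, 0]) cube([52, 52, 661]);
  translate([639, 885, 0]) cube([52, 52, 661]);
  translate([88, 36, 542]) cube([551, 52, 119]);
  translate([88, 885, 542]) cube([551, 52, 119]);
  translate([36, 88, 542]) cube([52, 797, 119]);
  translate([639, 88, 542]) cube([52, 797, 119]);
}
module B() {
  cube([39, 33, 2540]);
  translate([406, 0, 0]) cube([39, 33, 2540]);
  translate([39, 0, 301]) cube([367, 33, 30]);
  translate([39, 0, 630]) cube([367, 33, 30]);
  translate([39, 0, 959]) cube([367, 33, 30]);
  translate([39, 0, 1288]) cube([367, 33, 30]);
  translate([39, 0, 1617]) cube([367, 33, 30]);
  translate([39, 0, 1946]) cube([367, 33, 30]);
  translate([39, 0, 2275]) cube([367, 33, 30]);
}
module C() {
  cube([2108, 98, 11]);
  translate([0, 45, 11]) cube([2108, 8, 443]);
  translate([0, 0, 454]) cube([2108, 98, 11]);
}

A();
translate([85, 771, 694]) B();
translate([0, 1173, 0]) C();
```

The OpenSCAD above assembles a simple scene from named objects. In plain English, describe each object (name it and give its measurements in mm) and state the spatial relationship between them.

A is a table with a 727×973 mm rectangular top, 33 mm thick, top surface at z = 694 mm, supported by four 52×52 mm square legs, each inset 36 mm from the nearest pair of top edges, running from the floor. Four apron rails, 52 mm thick and 119 mm tall, run between adjacent legs with their top edges flush with the underside of the top and their outer faces flush with the legs' outer faces.

B is a wooden ladder with two side rails of 39×33 mm section and 2540 mm height, set 445 mm apart overall. Between them run 7 rectangular rungs (33 mm deep, 30 mm thick), front faces flush with the rails' −y face. The bottom of the first rung is 301 mm above the floor and each subsequent rung is 329 mm higher than the one below.

C is an I-beam lying along x, 2108 mm long. Overall section height 465 mm. Two flanges 98 mm wide (y) and 11 mm thick, one on the floor and one at the top; a web 8 mm thick runs between them, centred on the flange width.

The ladder is on top of the table. The I-beam is on the floor beside the table on its +y side.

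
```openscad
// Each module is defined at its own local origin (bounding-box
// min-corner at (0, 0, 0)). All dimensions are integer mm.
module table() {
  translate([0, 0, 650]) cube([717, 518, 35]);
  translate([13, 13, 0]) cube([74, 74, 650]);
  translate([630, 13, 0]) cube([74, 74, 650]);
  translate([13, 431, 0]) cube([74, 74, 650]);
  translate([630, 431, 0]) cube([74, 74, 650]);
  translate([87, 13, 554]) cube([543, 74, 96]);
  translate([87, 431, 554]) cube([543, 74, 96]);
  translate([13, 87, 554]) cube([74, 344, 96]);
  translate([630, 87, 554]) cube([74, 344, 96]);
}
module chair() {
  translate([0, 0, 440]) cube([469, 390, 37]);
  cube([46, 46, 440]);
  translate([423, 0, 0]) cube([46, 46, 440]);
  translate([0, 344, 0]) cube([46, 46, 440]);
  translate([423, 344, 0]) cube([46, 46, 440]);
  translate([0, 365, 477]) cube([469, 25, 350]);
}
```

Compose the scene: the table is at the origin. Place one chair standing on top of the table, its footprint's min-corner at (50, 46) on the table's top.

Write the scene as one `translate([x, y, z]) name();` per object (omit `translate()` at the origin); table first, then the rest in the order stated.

table();
translate([50, 46, 685]) chair();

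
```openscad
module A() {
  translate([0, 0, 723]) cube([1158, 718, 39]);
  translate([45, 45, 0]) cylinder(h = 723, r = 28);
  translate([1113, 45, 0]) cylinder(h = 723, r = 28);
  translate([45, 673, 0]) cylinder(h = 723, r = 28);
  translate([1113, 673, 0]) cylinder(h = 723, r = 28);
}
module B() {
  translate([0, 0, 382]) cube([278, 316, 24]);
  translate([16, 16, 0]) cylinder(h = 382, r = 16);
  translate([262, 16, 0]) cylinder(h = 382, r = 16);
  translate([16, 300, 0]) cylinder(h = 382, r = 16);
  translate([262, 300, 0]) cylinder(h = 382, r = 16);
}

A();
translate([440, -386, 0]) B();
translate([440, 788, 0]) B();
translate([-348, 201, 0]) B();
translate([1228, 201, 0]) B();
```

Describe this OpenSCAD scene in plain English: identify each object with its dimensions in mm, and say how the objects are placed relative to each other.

A is a rectangular dining table. The top is 1158×718×39 mm with its upper surface at z = 762 mm. It stands on four round legs of 56 mm diameter, each leg's bounding box inset 17 mm from the nearest pair of top edges, running from the floor to the underside of the top.

B is a four-legged stool. The seat is a 278×316×24 mm slab whose top surface is at z = 406 mm; four round legs, each 32 mm in diameter, run from the floor (z = 0) to the underside of the seat, each leg's axis is inset half a diameter from the nearest pair of seat edges (so the leg's bounding box is flush with the corner).

Four stools sit around the table at the −y, +y, −x, +x sides.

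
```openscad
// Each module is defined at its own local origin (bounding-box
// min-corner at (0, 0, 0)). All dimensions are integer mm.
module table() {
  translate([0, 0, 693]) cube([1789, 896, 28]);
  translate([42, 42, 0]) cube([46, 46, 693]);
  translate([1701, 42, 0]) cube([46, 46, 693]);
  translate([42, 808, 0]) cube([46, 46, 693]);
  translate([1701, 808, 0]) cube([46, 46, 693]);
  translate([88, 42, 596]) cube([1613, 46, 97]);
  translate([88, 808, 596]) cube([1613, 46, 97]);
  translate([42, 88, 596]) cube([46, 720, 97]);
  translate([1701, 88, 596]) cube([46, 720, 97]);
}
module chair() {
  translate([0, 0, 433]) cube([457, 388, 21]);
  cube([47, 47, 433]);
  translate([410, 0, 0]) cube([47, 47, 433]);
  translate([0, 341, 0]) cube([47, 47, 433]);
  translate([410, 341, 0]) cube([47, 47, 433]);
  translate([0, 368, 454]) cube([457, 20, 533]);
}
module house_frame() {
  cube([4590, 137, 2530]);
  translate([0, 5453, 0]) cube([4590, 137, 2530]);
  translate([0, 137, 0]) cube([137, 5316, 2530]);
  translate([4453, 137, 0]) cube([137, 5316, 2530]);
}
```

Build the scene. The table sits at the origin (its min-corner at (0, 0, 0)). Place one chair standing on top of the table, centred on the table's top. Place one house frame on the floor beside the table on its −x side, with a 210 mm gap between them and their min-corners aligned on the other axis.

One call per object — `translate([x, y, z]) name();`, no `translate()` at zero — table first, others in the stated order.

table();
translate([666, 254, 721]) chair();
translate([-4800, 0, 0]) house_frame();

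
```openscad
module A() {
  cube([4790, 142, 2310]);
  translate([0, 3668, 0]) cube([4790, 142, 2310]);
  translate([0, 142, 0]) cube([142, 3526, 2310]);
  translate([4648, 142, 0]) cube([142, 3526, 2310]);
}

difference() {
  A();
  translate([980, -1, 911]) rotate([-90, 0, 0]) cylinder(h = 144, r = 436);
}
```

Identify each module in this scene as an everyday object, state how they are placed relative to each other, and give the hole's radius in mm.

A is a house frame. The house frame has a circular hole through its front wall. The hole's radius is 436 mm.

The subtracted cylinder has r = 436 mm.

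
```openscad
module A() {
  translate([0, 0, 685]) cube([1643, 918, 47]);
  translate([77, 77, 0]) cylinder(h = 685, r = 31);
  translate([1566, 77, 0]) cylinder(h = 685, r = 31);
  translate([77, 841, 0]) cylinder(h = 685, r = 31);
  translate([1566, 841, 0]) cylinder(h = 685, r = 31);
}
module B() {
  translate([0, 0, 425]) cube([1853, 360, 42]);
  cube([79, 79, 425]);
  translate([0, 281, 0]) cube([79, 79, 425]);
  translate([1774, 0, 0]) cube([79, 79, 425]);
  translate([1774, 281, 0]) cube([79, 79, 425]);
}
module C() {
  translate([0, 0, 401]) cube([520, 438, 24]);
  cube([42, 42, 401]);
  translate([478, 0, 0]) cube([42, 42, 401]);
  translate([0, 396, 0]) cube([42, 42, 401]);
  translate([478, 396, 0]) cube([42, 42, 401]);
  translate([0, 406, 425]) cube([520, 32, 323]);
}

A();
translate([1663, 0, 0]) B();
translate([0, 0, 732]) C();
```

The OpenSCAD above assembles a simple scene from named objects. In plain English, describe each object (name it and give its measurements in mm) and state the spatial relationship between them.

A is a rectangular dining table. The top is 1643×918×47 mm with its upper surface at z = 732 mm. It stands on four round legs of 62 mm diameter, each leg's bounding box inset 46 mm from the nearest pair of top edges, running from the floor to the underside of the top.

B is a long wooden bench with a 1853 mm (x) × 360 mm (y) seat, 42 mm thick, its top surface 467 mm above the floor. Four 79 mm square legs at the seat corners, flush with the edges, run from z = 0 to the seat underside.

C is a chair. The seat is a 520×438×24 mm slab with its top at z = 425 mm, on four 42×42 mm corner legs (flush with the seat edges, standing on z = 0). A flat backrest 32 mm thick, 323 mm tall, spans the full seat width and rises from the seat top along its +y edge, rear face flush with the rear of the seat.

The bench is on the floor beside the table on its +x side. The chair is on top of the table.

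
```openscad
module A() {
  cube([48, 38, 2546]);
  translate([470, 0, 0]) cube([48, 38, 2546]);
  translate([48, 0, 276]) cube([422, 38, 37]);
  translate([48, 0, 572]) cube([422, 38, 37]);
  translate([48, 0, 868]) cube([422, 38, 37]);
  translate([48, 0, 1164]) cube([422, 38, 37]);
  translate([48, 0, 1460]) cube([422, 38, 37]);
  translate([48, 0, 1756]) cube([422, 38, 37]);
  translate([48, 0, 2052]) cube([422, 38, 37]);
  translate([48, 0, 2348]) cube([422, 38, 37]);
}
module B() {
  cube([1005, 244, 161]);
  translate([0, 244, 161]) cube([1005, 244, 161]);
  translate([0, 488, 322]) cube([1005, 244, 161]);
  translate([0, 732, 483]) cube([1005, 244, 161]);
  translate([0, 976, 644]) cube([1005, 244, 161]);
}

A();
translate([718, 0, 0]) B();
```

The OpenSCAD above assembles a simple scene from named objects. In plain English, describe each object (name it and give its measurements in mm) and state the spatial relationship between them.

A is a wooden ladder with two side rails of 48×38 mm section and 2546 mm height, set 518 mm apart overall. Between them run 8 rectangular rungs (38 mm deep, 37 mm thick), front faces flush with the rails' −y face. The bottom of the first rung is 276 mm above the floor and each subsequent rung is 296 mm higher than the one below.

B is a straight staircase of 5 solid steps. Each step is 1005 mm wide (x), 244 mm deep (y, the going) and 161 mm tall (the rise). The first step rests on the floor; each subsequent step sits one going further in +y and one rise higher in +z, directly behind and above the previous step with no overlap.

The staircase is on the floor beside the ladder on its +x side.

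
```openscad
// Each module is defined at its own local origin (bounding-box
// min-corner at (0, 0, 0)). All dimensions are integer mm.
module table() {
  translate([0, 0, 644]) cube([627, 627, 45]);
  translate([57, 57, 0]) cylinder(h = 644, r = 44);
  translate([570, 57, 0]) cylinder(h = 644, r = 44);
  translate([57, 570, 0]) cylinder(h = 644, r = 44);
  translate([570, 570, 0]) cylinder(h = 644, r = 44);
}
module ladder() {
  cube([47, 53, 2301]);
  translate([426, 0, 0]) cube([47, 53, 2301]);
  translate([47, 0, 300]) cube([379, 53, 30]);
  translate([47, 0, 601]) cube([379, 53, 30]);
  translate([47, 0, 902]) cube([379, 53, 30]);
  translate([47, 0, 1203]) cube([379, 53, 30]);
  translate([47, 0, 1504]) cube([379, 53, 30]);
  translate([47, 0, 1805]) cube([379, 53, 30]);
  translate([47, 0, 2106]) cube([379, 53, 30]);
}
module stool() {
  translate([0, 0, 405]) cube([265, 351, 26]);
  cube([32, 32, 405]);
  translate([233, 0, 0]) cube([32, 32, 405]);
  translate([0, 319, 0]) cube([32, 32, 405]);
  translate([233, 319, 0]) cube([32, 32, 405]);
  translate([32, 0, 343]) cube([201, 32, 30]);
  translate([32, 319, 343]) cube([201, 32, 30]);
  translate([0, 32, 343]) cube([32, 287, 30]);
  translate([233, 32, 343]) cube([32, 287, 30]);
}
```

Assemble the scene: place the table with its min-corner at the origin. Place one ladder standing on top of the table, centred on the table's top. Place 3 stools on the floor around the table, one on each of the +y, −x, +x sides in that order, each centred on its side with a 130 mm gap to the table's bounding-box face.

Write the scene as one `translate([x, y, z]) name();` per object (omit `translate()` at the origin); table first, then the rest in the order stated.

table();
translate([77, 287, 689]) ladder();
translate([181, 757, 0]) stool();
translate([-395, 138, 0]) stool();
translate([757, 138, 0]) stool();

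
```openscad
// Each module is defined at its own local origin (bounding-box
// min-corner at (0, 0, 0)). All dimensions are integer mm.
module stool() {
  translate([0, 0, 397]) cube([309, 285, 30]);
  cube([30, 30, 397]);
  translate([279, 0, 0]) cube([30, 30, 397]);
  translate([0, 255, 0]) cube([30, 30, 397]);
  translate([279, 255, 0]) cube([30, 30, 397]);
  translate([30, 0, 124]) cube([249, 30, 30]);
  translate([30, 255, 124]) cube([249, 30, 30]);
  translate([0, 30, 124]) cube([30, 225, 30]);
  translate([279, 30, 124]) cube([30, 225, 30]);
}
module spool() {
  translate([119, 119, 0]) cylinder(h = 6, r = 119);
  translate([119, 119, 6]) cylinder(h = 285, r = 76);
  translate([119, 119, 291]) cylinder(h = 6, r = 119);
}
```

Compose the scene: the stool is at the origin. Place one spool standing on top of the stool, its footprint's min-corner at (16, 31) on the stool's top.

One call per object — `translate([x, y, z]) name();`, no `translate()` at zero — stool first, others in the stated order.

stool();
translate([16, 31, 427]) spool();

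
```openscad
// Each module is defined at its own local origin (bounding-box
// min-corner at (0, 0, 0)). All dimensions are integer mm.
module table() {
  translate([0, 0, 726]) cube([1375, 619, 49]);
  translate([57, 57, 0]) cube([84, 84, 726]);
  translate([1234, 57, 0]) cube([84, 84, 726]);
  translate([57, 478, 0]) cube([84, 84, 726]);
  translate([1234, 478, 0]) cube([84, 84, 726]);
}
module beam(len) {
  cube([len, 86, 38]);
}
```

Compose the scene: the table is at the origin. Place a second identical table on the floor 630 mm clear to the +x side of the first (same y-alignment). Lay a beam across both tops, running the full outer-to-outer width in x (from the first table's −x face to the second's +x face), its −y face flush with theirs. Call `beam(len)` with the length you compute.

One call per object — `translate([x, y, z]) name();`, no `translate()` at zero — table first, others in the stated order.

table();
translate([2005, 0, 0]) table();
translate([0, 0, 775]) beam(3380);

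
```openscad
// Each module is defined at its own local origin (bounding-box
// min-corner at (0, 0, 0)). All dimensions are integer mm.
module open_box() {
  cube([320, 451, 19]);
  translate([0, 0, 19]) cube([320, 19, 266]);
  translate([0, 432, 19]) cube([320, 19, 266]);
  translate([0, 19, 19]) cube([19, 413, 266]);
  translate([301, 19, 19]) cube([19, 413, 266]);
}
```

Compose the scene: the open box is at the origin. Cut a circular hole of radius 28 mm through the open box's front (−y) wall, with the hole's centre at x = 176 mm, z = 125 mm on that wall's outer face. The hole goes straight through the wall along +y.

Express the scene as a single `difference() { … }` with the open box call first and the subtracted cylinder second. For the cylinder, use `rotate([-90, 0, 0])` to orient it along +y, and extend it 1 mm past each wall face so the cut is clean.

difference() {
  open_box();
  translate([176, -1, 125]) rotate([-90, 0, 0]) cylinder(h = 21, r = 28);
}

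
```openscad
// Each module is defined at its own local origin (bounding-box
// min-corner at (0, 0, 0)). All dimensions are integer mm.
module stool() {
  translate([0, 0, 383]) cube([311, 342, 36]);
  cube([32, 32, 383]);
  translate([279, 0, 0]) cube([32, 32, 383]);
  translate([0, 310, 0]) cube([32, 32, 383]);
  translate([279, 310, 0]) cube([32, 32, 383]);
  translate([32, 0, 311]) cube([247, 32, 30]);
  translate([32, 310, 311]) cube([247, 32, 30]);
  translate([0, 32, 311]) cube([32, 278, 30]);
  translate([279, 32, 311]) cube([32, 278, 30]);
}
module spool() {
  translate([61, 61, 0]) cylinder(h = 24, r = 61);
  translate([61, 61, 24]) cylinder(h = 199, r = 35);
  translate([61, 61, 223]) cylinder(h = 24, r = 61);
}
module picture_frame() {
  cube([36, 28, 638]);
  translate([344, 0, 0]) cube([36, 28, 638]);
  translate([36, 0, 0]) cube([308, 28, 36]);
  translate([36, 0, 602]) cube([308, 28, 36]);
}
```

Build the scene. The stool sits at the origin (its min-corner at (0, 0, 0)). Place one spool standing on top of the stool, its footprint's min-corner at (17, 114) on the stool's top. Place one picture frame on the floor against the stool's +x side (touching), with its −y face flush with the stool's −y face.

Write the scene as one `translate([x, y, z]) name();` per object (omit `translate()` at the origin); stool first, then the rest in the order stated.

stool();
translate([17, 114, 419]) spool();
translate([311, 0, 0]) picture_frame();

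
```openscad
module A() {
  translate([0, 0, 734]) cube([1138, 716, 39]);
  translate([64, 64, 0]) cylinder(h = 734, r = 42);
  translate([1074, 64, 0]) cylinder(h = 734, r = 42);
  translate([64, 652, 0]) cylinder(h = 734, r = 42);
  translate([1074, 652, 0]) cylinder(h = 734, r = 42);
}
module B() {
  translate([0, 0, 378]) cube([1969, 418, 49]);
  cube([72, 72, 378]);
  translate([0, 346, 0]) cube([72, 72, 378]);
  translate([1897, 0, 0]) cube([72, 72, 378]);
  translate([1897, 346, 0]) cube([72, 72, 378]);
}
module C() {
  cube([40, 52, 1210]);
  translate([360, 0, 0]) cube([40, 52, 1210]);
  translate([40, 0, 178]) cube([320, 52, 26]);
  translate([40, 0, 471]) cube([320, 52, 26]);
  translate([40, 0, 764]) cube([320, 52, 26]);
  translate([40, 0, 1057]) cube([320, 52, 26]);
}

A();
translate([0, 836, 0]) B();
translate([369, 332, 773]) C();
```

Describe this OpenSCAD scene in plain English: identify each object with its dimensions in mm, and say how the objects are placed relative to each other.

A is a table: top 1138 mm (x) × 716 mm (y), 39 mm thick, upper face at z = 773 mm, on four round legs of 84 mm diameter, each leg's bounding box inset 22 mm from the nearest pair of top edges, running from z = 0 to the bottom of the top.

B is a long wooden bench with a 1969 mm (x) × 418 mm (y) seat, 49 mm thick, its top surface 427 mm above the floor. Four 72 mm square legs at the seat corners, flush with the edges, run from z = 0 to the seat underside.

C is a wooden ladder with two side rails of 40×52 mm section and 1210 mm height, set 400 mm apart overall. Between them run 4 rectangular rungs (52 mm deep, 26 mm thick), front faces flush with the rails' −y face. The bottom of the first rung is 178 mm above the floor and each subsequent rung is 293 mm higher than the one below.

The bench is on the floor beside the table on its +y side. The ladder is on top of the table, centred.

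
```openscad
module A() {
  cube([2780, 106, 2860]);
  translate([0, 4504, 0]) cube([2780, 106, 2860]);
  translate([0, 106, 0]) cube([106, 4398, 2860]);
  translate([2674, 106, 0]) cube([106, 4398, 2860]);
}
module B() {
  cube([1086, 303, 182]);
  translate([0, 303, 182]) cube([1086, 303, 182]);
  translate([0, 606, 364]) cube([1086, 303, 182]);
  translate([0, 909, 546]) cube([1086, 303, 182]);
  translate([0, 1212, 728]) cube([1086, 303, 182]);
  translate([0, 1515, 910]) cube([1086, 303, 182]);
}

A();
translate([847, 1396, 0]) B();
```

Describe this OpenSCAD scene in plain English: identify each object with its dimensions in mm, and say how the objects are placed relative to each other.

A is the wall frame of a small rectangular building: four walls, each 2860 mm tall and 106 mm thick, enclosing a footprint 2780 mm (x) by 4610 mm (y) outside-to-outside, with no floor or roof. The front and back walls (the −y and +y sides) span the full width; the two side walls fit between them.

B is a straight staircase of 6 solid steps. Each step is 1086 mm wide (x), 303 mm deep (y, the going) and 182 mm tall (the rise). The first step rests on the floor; each subsequent step sits one going further in +y and one rise higher in +z, directly behind and above the previous step with no overlap.

The staircase sits inside the house frame, centred.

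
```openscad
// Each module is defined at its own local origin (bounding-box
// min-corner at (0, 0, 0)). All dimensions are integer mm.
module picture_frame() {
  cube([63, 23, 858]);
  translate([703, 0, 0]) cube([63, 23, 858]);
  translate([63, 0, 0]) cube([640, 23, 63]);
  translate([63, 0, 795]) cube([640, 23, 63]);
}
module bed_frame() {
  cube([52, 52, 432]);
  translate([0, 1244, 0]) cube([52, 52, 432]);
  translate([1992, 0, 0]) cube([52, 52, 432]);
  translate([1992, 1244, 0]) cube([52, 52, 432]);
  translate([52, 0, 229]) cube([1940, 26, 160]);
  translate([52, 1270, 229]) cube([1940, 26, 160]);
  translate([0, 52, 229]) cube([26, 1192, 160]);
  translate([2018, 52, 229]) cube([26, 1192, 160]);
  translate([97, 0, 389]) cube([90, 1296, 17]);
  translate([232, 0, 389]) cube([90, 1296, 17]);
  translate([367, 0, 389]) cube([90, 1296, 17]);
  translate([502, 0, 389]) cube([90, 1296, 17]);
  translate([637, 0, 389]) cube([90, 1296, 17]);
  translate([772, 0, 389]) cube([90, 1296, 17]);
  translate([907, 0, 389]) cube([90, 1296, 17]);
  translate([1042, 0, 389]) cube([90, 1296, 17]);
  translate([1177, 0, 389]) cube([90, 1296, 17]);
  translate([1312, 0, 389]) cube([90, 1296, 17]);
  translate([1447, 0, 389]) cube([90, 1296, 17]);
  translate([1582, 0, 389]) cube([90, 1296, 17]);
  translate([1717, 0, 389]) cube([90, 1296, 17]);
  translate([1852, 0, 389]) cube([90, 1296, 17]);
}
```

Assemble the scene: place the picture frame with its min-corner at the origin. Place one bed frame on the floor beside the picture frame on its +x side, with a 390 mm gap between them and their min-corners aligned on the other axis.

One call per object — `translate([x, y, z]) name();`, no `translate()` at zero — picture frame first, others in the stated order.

picture_frame();
translate([1156, 0, 0]) bed_frame();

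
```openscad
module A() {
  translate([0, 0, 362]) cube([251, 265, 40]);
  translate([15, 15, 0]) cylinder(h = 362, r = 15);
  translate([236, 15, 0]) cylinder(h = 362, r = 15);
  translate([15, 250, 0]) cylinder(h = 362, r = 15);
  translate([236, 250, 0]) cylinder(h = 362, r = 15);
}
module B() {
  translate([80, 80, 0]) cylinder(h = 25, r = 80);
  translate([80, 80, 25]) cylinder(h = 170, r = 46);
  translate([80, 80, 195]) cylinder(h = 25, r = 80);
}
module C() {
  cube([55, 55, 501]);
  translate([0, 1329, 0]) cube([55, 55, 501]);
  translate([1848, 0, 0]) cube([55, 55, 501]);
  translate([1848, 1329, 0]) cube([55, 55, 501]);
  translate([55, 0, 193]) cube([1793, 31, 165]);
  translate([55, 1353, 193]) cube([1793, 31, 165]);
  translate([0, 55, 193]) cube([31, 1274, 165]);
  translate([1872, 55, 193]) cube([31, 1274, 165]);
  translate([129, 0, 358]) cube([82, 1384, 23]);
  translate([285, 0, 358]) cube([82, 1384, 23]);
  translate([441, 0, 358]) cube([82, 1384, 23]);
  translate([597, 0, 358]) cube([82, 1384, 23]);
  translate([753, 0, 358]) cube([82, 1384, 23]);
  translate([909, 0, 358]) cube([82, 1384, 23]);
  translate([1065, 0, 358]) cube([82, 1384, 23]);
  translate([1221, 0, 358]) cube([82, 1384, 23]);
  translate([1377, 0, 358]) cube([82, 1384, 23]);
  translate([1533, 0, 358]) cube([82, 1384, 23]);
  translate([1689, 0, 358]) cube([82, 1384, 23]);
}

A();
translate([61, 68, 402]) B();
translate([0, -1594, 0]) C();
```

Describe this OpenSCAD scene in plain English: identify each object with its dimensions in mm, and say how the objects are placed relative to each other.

A is a simple wooden stool: a rectangular seat 251 mm (x) by 265 mm (y), 40 mm thick, top face at z = 402 mm, on four round legs, each 30 mm in diameter. The legs rest on z = 0, each leg's axis is inset half a diameter from the nearest pair of seat edges (so the leg's bounding box is flush with the corner).

B is a spool: two coaxial disc flanges of radius 80 mm and thickness 25 mm, joined by a core cylinder of radius 46 mm and height 170 mm. The lower flange rests on z = 0 and the three cylinders share a vertical axis.

C is a bed frame 1903 mm long (x) by 1384 mm wide (y). Four 55×55 mm corner posts, 501 mm tall, at the corners of the footprint. Four rails of 31 mm thickness and 165 mm height run between adjacent posts with their undersides at z = 193 mm, their outer faces flush with the outside of the frame (the two x-running rails run between the posts' inner faces; the two y-running rails run between the posts' inner faces). 11 slats, each 82 mm wide (x) and 23 mm thick, lie across the top of the two x-running rails, running the full 1384 mm width of the frame in y; the slats are evenly spaced along x between the inner faces of the end posts with equal gaps (rounded down to the nearest mm) at the −x end and between each pair — any rounding remainder accumulates at the +x end.

The spool is on top of the stool. The bed frame is on the floor beside the stool on its −y side.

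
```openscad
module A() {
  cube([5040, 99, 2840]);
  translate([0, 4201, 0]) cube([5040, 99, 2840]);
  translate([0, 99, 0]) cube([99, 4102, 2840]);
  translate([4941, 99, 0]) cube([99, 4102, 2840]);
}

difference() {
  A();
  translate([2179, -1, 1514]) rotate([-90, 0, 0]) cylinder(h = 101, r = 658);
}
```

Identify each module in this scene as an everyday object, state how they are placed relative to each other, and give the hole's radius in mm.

A is a house frame. The house frame has a circular hole through its front wall. The hole's radius is 658 mm.

The subtracted cylinder has r = 658 mm.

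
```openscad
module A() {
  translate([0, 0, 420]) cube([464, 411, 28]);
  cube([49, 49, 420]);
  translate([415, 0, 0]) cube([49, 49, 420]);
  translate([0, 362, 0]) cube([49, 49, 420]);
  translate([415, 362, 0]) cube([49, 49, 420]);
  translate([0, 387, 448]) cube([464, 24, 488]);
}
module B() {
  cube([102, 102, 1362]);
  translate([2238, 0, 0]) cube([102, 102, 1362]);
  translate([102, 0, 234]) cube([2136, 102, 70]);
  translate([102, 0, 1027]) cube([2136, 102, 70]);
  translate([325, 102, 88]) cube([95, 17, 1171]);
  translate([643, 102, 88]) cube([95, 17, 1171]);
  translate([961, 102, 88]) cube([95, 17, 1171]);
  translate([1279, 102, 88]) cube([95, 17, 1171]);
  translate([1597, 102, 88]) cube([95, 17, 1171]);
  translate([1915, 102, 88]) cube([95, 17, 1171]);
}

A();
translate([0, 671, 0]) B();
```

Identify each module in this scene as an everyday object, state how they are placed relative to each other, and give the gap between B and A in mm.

The fence section's nearest face is 260 mm from the chair's +y face.

A is a chair. B is a fence section. The fence section is on the floor beside the chair on its +y side. The gap between the fence section and the chair is 260 mm.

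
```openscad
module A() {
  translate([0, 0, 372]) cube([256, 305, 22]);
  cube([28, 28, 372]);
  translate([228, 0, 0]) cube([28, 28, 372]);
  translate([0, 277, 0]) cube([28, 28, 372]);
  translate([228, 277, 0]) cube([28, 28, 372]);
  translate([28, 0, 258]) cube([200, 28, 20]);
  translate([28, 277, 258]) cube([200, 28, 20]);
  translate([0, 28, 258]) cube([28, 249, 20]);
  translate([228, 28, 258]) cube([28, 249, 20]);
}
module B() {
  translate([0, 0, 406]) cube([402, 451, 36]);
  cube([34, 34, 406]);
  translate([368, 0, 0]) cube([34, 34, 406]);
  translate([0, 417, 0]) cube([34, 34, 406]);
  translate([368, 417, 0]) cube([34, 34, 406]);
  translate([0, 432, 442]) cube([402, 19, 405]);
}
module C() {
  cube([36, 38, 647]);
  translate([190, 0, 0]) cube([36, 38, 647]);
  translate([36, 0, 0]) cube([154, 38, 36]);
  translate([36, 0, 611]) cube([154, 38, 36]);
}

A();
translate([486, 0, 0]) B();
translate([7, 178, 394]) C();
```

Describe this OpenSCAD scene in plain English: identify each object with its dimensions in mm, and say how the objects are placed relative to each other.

A is a simple wooden stool: a rectangular seat 256 mm (x) by 305 mm (y), 22 mm thick, top face at z = 394 mm, on four square legs, each 28×28 mm in cross-section. The legs rest on z = 0, each flush with a corner of the seat. Four stretchers, 28 mm wide and 20 mm tall, connect adjacent legs with their undersides at z = 258 mm, each running between the inner faces of the legs it joins and aligned with the legs' outer faces on the other axis.

B is a chair. The seat is a 402×451×36 mm slab with its top at z = 442 mm, on four 34×34 mm corner legs (flush with the seat edges, standing on z = 0). A flat backrest 19 mm thick, 405 mm tall, spans the full seat width and rises from the seat top along its +y edge, rear face flush with the rear of the seat.

C is a rectangular picture frame lying in the x–z plane (depth along y). The opening is 154 mm wide (x) by 575 mm tall (z), surrounded by a border 36 mm wide on all four sides. The frame is 38 mm deep and is made of two full-height vertical stiles with two horizontal rails fitted between them.

The chair is on the floor beside the stool on its +x side. The picture frame is on top of the stool.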